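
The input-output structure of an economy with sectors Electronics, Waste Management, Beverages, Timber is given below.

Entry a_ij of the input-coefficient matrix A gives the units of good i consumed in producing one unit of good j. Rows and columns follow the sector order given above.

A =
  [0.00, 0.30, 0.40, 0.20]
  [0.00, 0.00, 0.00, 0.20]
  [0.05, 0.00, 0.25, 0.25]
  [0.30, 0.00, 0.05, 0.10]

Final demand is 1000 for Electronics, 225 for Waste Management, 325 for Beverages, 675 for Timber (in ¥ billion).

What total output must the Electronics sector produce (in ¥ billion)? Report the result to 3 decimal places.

x_1 = 1850.308

I − A =
  [   1.00    -0.30    -0.40    -0.20]
  [   0.00     1.00     0.00    -0.20]
  [  -0.05     0.00     0.75    -0.25]
  [  -0.30     0.00    -0.05     0.90]
Compute the cofactors C_ij = (−1)^(i+j)·(3×3 minor ij) of I−A; the adjugate is their transpose:
adj(I−A) = Cᵀ =
  [ 0.66250   0.19875   0.37300   0.29500]
  [ 0.04550   0.56900   0.03400   0.14600]
  [ 0.12000   0.03600   0.82200   0.26300]
  [ 0.22750   0.06825   0.17000   0.73000]
det(I−A) = Σ_j (I−A)_1j·C_1j = (1.00)(0.66250) + (-0.30)(0.04550) + (-0.40)(0.12000) + (-0.20)(0.22750) = 0.55535
(I − A)⁻¹ = adj(I−A) / det(I−A) ≈
  [   1.1929     0.3579     0.6716     0.5312]
  [   0.0819     1.0246     0.0612     0.2629]
  [   0.2161     0.0648     1.4801     0.4736]
  [   0.4097     0.1229     0.3061     1.3145]
x = (I − A)⁻¹ d = adj(I−A)·d / det(I−A), with det(I−A) = 0.55535:
  x_1 = (0.66250·1000 + 0.19875·225 + 0.37300·325 + 0.29500·675) / 0.55535 = 1027.56875 / 0.55535 ≈ 1850.308
  x_2 = (0.04550·1000 + 0.56900·225 + 0.03400·325 + 0.14600·675) / 0.55535 = 283.125 / 0.55535 ≈ 509.814
  x_3 = (0.12000·1000 + 0.03600·225 + 0.82200·325 + 0.26300·675) / 0.55535 = 572.775 / 0.55535 ≈ 1031.377
  x_4 = (0.22750·1000 + 0.06825·225 + 0.17000·325 + 0.73000·675) / 0.55535 = 790.85625 / 0.55535 ≈ 1424.068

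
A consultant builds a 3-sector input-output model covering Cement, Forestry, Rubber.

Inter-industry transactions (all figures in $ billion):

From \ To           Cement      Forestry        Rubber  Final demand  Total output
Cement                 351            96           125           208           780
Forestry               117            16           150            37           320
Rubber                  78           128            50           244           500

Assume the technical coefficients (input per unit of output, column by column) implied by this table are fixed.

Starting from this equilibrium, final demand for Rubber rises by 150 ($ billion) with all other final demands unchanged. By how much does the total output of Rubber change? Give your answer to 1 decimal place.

Δx_3 = 226.7

Technical coefficients a_ij = z_ij / X_j:
  a_11 = 351/780 = 0.45, a_21 = 117/780 = 0.15, a_31 = 78/780 = 0.10
  a_12 = 96/320 = 0.30, a_22 = 16/320 = 0.05, a_32 = 128/320 = 0.40
  a_13 = 125/500 = 0.25, a_23 = 150/500 = 0.30, a_33 = 50/500 = 0.10
I − A =
  [   0.55    -0.30    -0.25]
  [  -0.15     0.95    -0.30]
  [  -0.10    -0.40     0.90]
Cofactors of I−A, C_ij = (−1)^(i+j)·(minor ij) (rows/columns in the sector order above):
  C_11 = (0.95)(0.90) − (-0.30)(-0.40) = 0.7350
  C_12 = −[(-0.15)(0.90) − (-0.30)(-0.10)] = 0.1650
  C_13 = (-0.15)(-0.40) − (0.95)(-0.10) = 0.1550
  C_21 = −[(-0.30)(0.90) − (-0.25)(-0.40)] = 0.3700
  C_22 = (0.55)(0.90) − (-0.25)(-0.10) = 0.4700
  C_23 = −[(0.55)(-0.40) − (-0.30)(-0.10)] = 0.2500
  C_31 = (-0.30)(-0.30) − (-0.25)(0.95) = 0.3275
  C_32 = −[(0.55)(-0.30) − (-0.25)(-0.15)] = 0.2025
  C_33 = (0.55)(0.95) − (-0.30)(-0.15) = 0.4775
det(I−A) = Σ_j (I−A)_1j·C_1j = (0.55)(0.7350) + (-0.30)(0.1650) + (-0.25)(0.1550) = 0.3160
adj(I−A) = Cᵀ =
  [ 0.7350   0.3700   0.3275]
  [ 0.1650   0.4700   0.2025]
  [ 0.1550   0.2500   0.4775]
(I − A)⁻¹ = adj(I−A) / det(I−A) ≈
  [   2.3259     1.1709     1.0364]
  [   0.5222     1.4873     0.6408]
  [   0.4905     0.7911     1.5111]
Δx = (I − A)⁻¹ Δd with Δd having +150 in the Rubber component and 0 elsewhere.
So Δx_3 = L_33 · (+150), where L_33 = adj(I−A)_33 / det(I−A) = 0.4775 / 0.3160.
Δx_3 = 0.4775 × (+150) / 0.3160 = 71.625 / 0.3160 ≈ 226.7.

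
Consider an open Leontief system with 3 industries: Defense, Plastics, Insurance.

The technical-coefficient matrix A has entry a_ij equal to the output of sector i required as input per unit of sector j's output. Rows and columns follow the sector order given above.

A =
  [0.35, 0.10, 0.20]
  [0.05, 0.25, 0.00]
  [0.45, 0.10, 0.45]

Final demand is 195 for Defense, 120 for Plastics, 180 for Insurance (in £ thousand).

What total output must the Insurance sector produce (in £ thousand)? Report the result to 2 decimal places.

I − A =
  [   0.65    -0.10    -0.20]
  [  -0.05     0.75     0.00]
  [  -0.45    -0.10     0.55]
Cofactors of I−A, C_ij = (−1)^(i+j)·(minor ij) (rows/columns in the sector order above):
  C_11 = (0.75)(0.55) − (0.00)(-0.10) = 0.4125
  C_12 = −[(-0.05)(0.55) − (0.00)(-0.45)] = 0.0275
  C_13 = (-0.05)(-0.10) − (0.75)(-0.45) = 0.3425
  C_21 = −[(-0.10)(0.55) − (-0.20)(-0.10)] = 0.0750
  C_22 = (0.65)(0.55) − (-0.20)(-0.45) = 0.2675
  C_23 = −[(0.65)(-0.10) − (-0.10)(-0.45)] = 0.1100
  C_31 = (-0.10)(0.00) − (-0.20)(0.75) = 0.1500
  C_32 = −[(0.65)(0.00) − (-0.20)(-0.05)] = 0.0100
  C_33 = (0.65)(0.75) − (-0.10)(-0.05) = 0.4825
det(I−A) = Σ_j (I−A)_1j·C_1j = (0.65)(0.4125) + (-0.10)(0.0275) + (-0.20)(0.3425) = 0.196875
adj(I−A) = Cᵀ =
  [ 0.4125   0.0750   0.1500]
  [ 0.0275   0.2675   0.0100]
  [ 0.3425   0.1100   0.4825]
(I − A)⁻¹ = adj(I−A) / det(I−A) ≈
  [   2.0952     0.3810     0.7619]
  [   0.1397     1.3587     0.0508]
  [   1.7397     0.5587     2.4508]
x = (I − A)⁻¹ d = adj(I−A)·d / det(I−A), with det(I−A) = 0.196875:
  x_D = (0.4125·195 + 0.0750·120 + 0.1500·180) / 0.196875 = 116.4375 / 0.196875 ≈ 591.43
  x_P = (0.0275·195 + 0.2675·120 + 0.0100·180) / 0.196875 = 39.2625 / 0.196875 ≈ 199.43
  x_I = (0.3425·195 + 0.1100·120 + 0.4825·180) / 0.196875 = 166.8375 / 0.196875 ≈ 847.43

x_I = 847.43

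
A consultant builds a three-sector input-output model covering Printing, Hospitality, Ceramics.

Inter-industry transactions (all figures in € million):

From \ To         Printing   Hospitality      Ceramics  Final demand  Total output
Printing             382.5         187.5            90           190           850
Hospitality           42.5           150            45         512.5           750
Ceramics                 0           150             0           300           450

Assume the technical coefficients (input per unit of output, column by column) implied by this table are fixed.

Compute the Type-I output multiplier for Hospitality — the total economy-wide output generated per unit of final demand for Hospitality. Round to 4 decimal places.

Technical coefficients a_ij = z_ij / X_j:
  a_PP = 382.5/850 = 0.45, a_HP = 42.5/850 = 0.05, a_CP = 0/850 = 0.00
  a_PH = 187.5/750 = 0.25, a_HH = 150/750 = 0.20, a_CH = 150/750 = 0.20
  a_PC = 90/450 = 0.20, a_HC = 45/450 = 0.10, a_CC = 0/450 = 0.00
I − A =
  [   0.55    -0.25    -0.20]
  [  -0.05     0.80    -0.10]
  [   0.00    -0.20     1.00]
Cofactors of I−A, C_ij = (−1)^(i+j)·(minor ij) (rows/columns in the sector order above):
  C_11 = (0.80)(1.00) − (-0.10)(-0.20) = 0.7800
  C_12 = −[(-0.05)(1.00) − (-0.10)(0.00)] = 0.0500
  C_13 = (-0.05)(-0.20) − (0.80)(0.00) = 0.0100
  C_21 = −[(-0.25)(1.00) − (-0.20)(-0.20)] = 0.2900
  C_22 = (0.55)(1.00) − (-0.20)(0.00) = 0.5500
  C_23 = −[(0.55)(-0.20) − (-0.25)(0.00)] = 0.1100
  C_31 = (-0.25)(-0.10) − (-0.20)(0.80) = 0.1850
  C_32 = −[(0.55)(-0.10) − (-0.20)(-0.05)] = 0.0650
  C_33 = (0.55)(0.80) − (-0.25)(-0.05) = 0.4275
det(I−A) = Σ_j (I−A)_1j·C_1j = (0.55)(0.7800) + (-0.25)(0.0500) + (-0.20)(0.0100) = 0.4145
adj(I−A) = Cᵀ =
  [ 0.7800   0.2900   0.1850]
  [ 0.0500   0.5500   0.0650]
  [ 0.0100   0.1100   0.4275]
(I − A)⁻¹ = adj(I−A) / det(I−A) ≈
  [   1.88179     0.69964     0.44632]
  [   0.12063     1.32690     0.15682]
  [   0.02413     0.26538     1.03136]
The output multiplier for sector j is the column-j sum of the Leontief inverse (I − A)⁻¹ = adj(I−A) / det(I−A).
Column H of adj(I−A): (0.2900, 0.5500, 0.1100); det(I−A) = 0.4145.
m_H = (0.2900 + 0.5500 + 0.1100) / 0.4145 = 0.95 / 0.4145 ≈ 2.2919.

m_H = 2.2919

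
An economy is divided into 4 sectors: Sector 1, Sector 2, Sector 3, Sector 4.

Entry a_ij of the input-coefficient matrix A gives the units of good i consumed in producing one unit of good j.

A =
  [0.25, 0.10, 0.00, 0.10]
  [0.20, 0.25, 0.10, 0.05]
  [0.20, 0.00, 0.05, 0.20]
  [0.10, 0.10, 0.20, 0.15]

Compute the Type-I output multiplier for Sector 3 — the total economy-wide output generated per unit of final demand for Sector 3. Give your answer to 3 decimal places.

I − A =
  [   0.75    -0.10     0.00    -0.10]
  [  -0.20     0.75    -0.10    -0.05]
  [  -0.20     0.00     0.95    -0.20]
  [  -0.10    -0.10    -0.20     0.85]
Compute the cofactors C_ij = (−1)^(i+j)·(3×3 minor ij) of I−A; the adjugate is their transpose:
adj(I−A) = Cᵀ =
  [ 0.568875   0.086250   0.025500   0.078000]
  [ 0.179250   0.562125   0.074250   0.071625]
  [ 0.145500   0.036000   0.447375   0.124500]
  [ 0.122250   0.084750   0.117000   0.513375]
det(I−A) = Σ_j (I−A)_1j·C_1j = (0.75)(0.568875) + (-0.10)(0.179250) + (0.00)(0.145500) + (-0.10)(0.122250) = 0.39650625
(I − A)⁻¹ = adj(I−A) / det(I−A) ≈
  [   1.4347     0.2175     0.0643     0.1967]
  [   0.4521     1.4177     0.1873     0.1806]
  [   0.3670     0.0908     1.1283     0.3140]
  [   0.3083     0.2137     0.2951     1.2947]
The output multiplier for sector j is the column-j sum of the Leontief inverse (I − A)⁻¹ = adj(I−A) / det(I−A).
Column 3 of adj(I−A): (0.025500, 0.074250, 0.447375, 0.117000); det(I−A) = 0.39650625.
m_3 = (0.025500 + 0.074250 + 0.447375 + 0.117000) / 0.39650625 = 0.664125 / 0.39650625 ≈ 1.675.

m_3 = 1.675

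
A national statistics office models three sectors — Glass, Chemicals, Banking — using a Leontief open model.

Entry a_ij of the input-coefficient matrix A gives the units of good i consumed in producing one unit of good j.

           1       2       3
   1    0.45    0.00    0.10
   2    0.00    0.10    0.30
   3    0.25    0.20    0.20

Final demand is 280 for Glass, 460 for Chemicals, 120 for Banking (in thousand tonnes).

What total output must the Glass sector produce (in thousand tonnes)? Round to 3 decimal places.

I − A =
  [   0.55     0.00    -0.10]
  [   0.00     0.90    -0.30]
  [  -0.25    -0.20     0.80]
Cofactors of I−A, C_ij = (−1)^(i+j)·(minor ij) (rows/columns in the sector order above):
  C_11 = (0.90)(0.80) − (-0.30)(-0.20) = 0.6600
  C_12 = −[(0.00)(0.80) − (-0.30)(-0.25)] = 0.0750
  C_13 = (0.00)(-0.20) − (0.90)(-0.25) = 0.2250
  C_21 = −[(0.00)(0.80) − (-0.10)(-0.20)] = 0.0200
  C_22 = (0.55)(0.80) − (-0.10)(-0.25) = 0.4150
  C_23 = −[(0.55)(-0.20) − (0.00)(-0.25)] = 0.1100
  C_31 = (0.00)(-0.30) − (-0.10)(0.90) = 0.0900
  C_32 = −[(0.55)(-0.30) − (-0.10)(0.00)] = 0.1650
  C_33 = (0.55)(0.90) − (0.00)(0.00) = 0.4950
det(I−A) = Σ_j (I−A)_1j·C_1j = (0.55)(0.6600) + (0.00)(0.0750) + (-0.10)(0.2250) = 0.3405
adj(I−A) = Cᵀ =
  [ 0.6600   0.0200   0.0900]
  [ 0.0750   0.4150   0.1650]
  [ 0.2250   0.1100   0.4950]
(I − A)⁻¹ = adj(I−A) / det(I−A) ≈
  [   1.9383     0.0587     0.2643]
  [   0.2203     1.2188     0.4846]
  [   0.6608     0.3231     1.4537]
x = (I − A)⁻¹ d = adj(I−A)·d / det(I−A), with det(I−A) = 0.3405:
  x_1 = (0.6600·280 + 0.0200·460 + 0.0900·120) / 0.3405 = 204.80 / 0.3405 ≈ 601.468
  x_2 = (0.0750·280 + 0.4150·460 + 0.1650·120) / 0.3405 = 231.70 / 0.3405 ≈ 680.470
  x_3 = (0.2250·280 + 0.1100·460 + 0.4950·120) / 0.3405 = 173.00 / 0.3405 ≈ 508.076

x_1 = 601.468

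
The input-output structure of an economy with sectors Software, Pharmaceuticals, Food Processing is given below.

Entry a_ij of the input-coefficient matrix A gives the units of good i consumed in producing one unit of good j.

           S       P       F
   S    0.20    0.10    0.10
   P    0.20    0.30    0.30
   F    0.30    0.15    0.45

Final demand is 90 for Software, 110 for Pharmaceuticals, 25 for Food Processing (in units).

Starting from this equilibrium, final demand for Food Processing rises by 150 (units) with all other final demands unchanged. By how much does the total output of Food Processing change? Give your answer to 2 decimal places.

I − A =
  [   0.80    -0.10    -0.10]
  [  -0.20     0.70    -0.30]
  [  -0.30    -0.15     0.55]
Cofactors of I−A, C_ij = (−1)^(i+j)·(minor ij) (rows/columns in the sector order above):
  C_11 = (0.70)(0.55) − (-0.30)(-0.15) = 0.3400
  C_12 = −[(-0.20)(0.55) − (-0.30)(-0.30)] = 0.2000
  C_13 = (-0.20)(-0.15) − (0.70)(-0.30) = 0.2400
  C_21 = −[(-0.10)(0.55) − (-0.10)(-0.15)] = 0.0700
  C_22 = (0.80)(0.55) − (-0.10)(-0.30) = 0.4100
  C_23 = −[(0.80)(-0.15) − (-0.10)(-0.30)] = 0.1500
  C_31 = (-0.10)(-0.30) − (-0.10)(0.70) = 0.1000
  C_32 = −[(0.80)(-0.30) − (-0.10)(-0.20)] = 0.2600
  C_33 = (0.80)(0.70) − (-0.10)(-0.20) = 0.5400
det(I−A) = Σ_j (I−A)_1j·C_1j = (0.80)(0.3400) + (-0.10)(0.2000) + (-0.10)(0.2400) = 0.2280
adj(I−A) = Cᵀ =
  [ 0.3400   0.0700   0.1000]
  [ 0.2000   0.4100   0.2600]
  [ 0.2400   0.1500   0.5400]
(I − A)⁻¹ = adj(I−A) / det(I−A) ≈
  [   1.4912     0.3070     0.4386]
  [   0.8772     1.7982     1.1404]
  [   1.0526     0.6579     2.3684]
Δx = (I − A)⁻¹ Δd with Δd having +150 in the Food Processing component and 0 elsewhere.
So Δx_F = L_FF · (+150), where L_FF = adj(I−A)_FF / det(I−A) = 0.5400 / 0.2280.
Δx_F = 0.5400 × (+150) / 0.2280 = 81.00 / 0.2280 ≈ 355.26.

Δx_F = 355.26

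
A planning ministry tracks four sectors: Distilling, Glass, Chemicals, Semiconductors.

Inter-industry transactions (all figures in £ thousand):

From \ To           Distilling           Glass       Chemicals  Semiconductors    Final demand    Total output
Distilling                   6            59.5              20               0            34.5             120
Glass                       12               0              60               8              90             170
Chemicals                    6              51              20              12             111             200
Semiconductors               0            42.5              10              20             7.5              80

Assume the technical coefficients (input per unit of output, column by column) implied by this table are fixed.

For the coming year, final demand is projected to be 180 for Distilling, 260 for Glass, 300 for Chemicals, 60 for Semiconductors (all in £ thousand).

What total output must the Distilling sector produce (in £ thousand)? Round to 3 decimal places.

x_D = 435.570

Technical coefficients a_ij = z_ij / X_j:
  a_DD = 6/120 = 0.05, a_GD = 12/120 = 0.10, a_CD = 6/120 = 0.05, a_SD = 0/120 = 0.00
  a_DG = 59.5/170 = 0.35, a_GG = 0/170 = 0.00, a_CG = 51/170 = 0.30, a_SG = 42.5/170 = 0.25
  a_DC = 20/200 = 0.10, a_GC = 60/200 = 0.30, a_CC = 20/200 = 0.10, a_SC = 10/200 = 0.05
  a_DS = 0/80 = 0.00, a_GS = 8/80 = 0.10, a_CS = 12/80 = 0.15, a_SS = 20/80 = 0.25
I − A =
  [   0.95    -0.35    -0.10     0.00]
  [  -0.10     1.00    -0.30    -0.10]
  [  -0.05    -0.30     0.90    -0.15]
  [   0.00    -0.25    -0.05     0.75]
Compute the cofactors C_ij = (−1)^(i+j)·(3×3 minor ij) of I−A; the adjugate is their transpose:
adj(I−A) = Cᵀ =
  [ 0.564750   0.259875   0.153000   0.065250]
  [ 0.078250   0.630375   0.226000   0.129250]
  [ 0.062500   0.262500   0.662500   0.167500]
  [ 0.030250   0.227625   0.119500   0.724750]
det(I−A) = Σ_j (I−A)_1j·C_1j = (0.95)(0.564750) + (-0.35)(0.078250) + (-0.10)(0.062500) + (0.00)(0.030250) = 0.502875
(I − A)⁻¹ = adj(I−A) / det(I−A) ≈
  [   1.1230     0.5168     0.3043     0.1298]
  [   0.1556     1.2535     0.4494     0.2570]
  [   0.1243     0.5220     1.3174     0.3331]
  [   0.0602     0.4526     0.2376     1.4412]
x = (I − A)⁻¹ d = adj(I−A)·d / det(I−A), with det(I−A) = 0.502875:
  x_D = (0.564750·180 + 0.259875·260 + 0.153000·300 + 0.065250·60) / 0.502875 = 219.0375 / 0.502875 ≈ 435.570
  x_G = (0.078250·180 + 0.630375·260 + 0.226000·300 + 0.129250·60) / 0.502875 = 253.5375 / 0.502875 ≈ 504.176
  x_C = (0.062500·180 + 0.262500·260 + 0.662500·300 + 0.167500·60) / 0.502875 = 288.30 / 0.502875 ≈ 573.304
  x_S = (0.030250·180 + 0.227625·260 + 0.119500·300 + 0.724750·60) / 0.502875 = 143.9625 / 0.502875 ≈ 286.279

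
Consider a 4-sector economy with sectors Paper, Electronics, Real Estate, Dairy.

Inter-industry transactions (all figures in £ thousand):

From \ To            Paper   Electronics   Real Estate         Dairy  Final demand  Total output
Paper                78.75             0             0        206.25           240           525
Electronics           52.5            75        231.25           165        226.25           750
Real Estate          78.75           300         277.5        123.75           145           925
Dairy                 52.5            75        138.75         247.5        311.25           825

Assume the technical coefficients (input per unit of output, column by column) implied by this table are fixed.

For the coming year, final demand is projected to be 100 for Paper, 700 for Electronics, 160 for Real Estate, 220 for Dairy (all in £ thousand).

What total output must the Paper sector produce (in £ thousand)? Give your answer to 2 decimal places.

x_P = 361.09

Technical coefficients a_ij = z_ij / X_j:
  a_PP = 78.75/525 = 0.15, a_EP = 52.5/525 = 0.10, a_RP = 78.75/525 = 0.15, a_DP = 52.5/525 = 0.10
  a_PE = 0/750 = 0.00, a_EE = 75/750 = 0.10, a_RE = 300/750 = 0.40, a_DE = 75/750 = 0.10
  a_PR = 0/925 = 0.00, a_ER = 231.25/925 = 0.25, a_RR = 277.5/925 = 0.30, a_DR = 138.75/925 = 0.15
  a_PD = 206.25/825 = 0.25, a_ED = 165/825 = 0.20, a_RD = 123.75/825 = 0.15, a_DD = 247.5/825 = 0.30
I − A =
  [   0.85     0.00     0.00    -0.25]
  [  -0.10     0.90    -0.25    -0.20]
  [  -0.15    -0.40     0.70    -0.15]
  [  -0.10    -0.10    -0.15     0.70]
Compute the cofactors C_ij = (−1)^(i+j)·(3×3 minor ij) of I−A; the adjugate is their transpose:
adj(I−A) = Cᵀ =
  [ 0.32100   0.03250   0.04000   0.13250]
  [ 0.09525   0.37425   0.17175   0.17775]
  [ 0.14250   0.24450   0.49350   0.22650]
  [ 0.09000   0.11050   0.13600   0.45050]
det(I−A) = Σ_j (I−A)_1j·C_1j = (0.85)(0.32100) + (0.00)(0.09525) + (0.00)(0.14250) + (-0.25)(0.09000) = 0.25035
(I − A)⁻¹ = adj(I−A) / det(I−A) ≈
  [   1.2822     0.1298     0.1598     0.5293]
  [   0.3805     1.4949     0.6860     0.7100]
  [   0.5692     0.9766     1.9712     0.9047]
  [   0.3595     0.4414     0.5432     1.7995]
x = (I − A)⁻¹ d = adj(I−A)·d / det(I−A), with det(I−A) = 0.25035:
  x_P = (0.32100·100 + 0.03250·700 + 0.04000·160 + 0.13250·220) / 0.25035 = 90.40 / 0.25035 ≈ 361.09
  x_E = (0.09525·100 + 0.37425·700 + 0.17175·160 + 0.17775·220) / 0.25035 = 338.085 / 0.25035 ≈ 1350.45
  x_R = (0.14250·100 + 0.24450·700 + 0.49350·160 + 0.22650·220) / 0.25035 = 314.19 / 0.25035 ≈ 1255.00
  x_D = (0.09000·100 + 0.11050·700 + 0.13600·160 + 0.45050·220) / 0.25035 = 207.22 / 0.25035 ≈ 827.72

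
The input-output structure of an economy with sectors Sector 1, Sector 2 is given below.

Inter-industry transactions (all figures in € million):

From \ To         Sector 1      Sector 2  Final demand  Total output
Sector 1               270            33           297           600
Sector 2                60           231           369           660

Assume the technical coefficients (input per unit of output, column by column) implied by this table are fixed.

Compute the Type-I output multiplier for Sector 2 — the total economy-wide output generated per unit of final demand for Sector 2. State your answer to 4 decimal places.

Technical coefficients a_ij = z_ij / X_j:
  a_11 = 270/600 = 0.45, a_21 = 60/600 = 0.10
  a_12 = 33/660 = 0.05, a_22 = 231/660 = 0.35
I − A =
  [   0.55    -0.05]
  [  -0.10     0.65]
det(I−A) = (0.55)(0.65) − (-0.05)(-0.10) = 0.3525
adj(I−A) = [[0.65, 0.05], [0.10, 0.55]]
(I − A)⁻¹ = adj(I−A) / det(I−A) ≈
  [   1.84397     0.14184]
  [   0.28369     1.56028]
The output multiplier for sector j is the column-j sum of the Leontief inverse (I − A)⁻¹ = adj(I−A) / det(I−A).
Column 2 of adj(I−A): (0.05, 0.55); det(I−A) = 0.3525.
m_2 = (0.05 + 0.55) / 0.3525 = 0.60 / 0.3525 ≈ 1.7021.

m_2 = 1.7021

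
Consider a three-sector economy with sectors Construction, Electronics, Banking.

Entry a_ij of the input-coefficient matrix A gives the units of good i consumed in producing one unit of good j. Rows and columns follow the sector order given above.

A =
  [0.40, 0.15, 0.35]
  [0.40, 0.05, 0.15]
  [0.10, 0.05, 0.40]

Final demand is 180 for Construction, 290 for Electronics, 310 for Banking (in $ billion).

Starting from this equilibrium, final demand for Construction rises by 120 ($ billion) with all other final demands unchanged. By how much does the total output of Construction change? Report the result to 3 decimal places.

Δx_1 = 260.618

I − A =
  [   0.60    -0.15    -0.35]
  [  -0.40     0.95    -0.15]
  [  -0.10    -0.05     0.60]
Cofactors of I−A, C_ij = (−1)^(i+j)·(minor ij) (rows/columns in the sector order above):
  C_11 = (0.95)(0.60) − (-0.15)(-0.05) = 0.5625
  C_12 = −[(-0.40)(0.60) − (-0.15)(-0.10)] = 0.2550
  C_13 = (-0.40)(-0.05) − (0.95)(-0.10) = 0.1150
  C_21 = −[(-0.15)(0.60) − (-0.35)(-0.05)] = 0.1075
  C_22 = (0.60)(0.60) − (-0.35)(-0.10) = 0.3250
  C_23 = −[(0.60)(-0.05) − (-0.15)(-0.10)] = 0.0450
  C_31 = (-0.15)(-0.15) − (-0.35)(0.95) = 0.3550
  C_32 = −[(0.60)(-0.15) − (-0.35)(-0.40)] = 0.2300
  C_33 = (0.60)(0.95) − (-0.15)(-0.40) = 0.5100
det(I−A) = Σ_j (I−A)_1j·C_1j = (0.60)(0.5625) + (-0.15)(0.2550) + (-0.35)(0.1150) = 0.2590
adj(I−A) = Cᵀ =
  [ 0.5625   0.1075   0.3550]
  [ 0.2550   0.3250   0.2300]
  [ 0.1150   0.0450   0.5100]
(I − A)⁻¹ = adj(I−A) / det(I−A) ≈
  [   2.1718     0.4151     1.3707]
  [   0.9846     1.2548     0.8880]
  [   0.4440     0.1737     1.9691]
Δx = (I − A)⁻¹ Δd with Δd having +120 in the Construction component and 0 elsewhere.
So Δx_1 = L_11 · (+120), where L_11 = adj(I−A)_11 / det(I−A) = 0.5625 / 0.2590.
Δx_1 = 0.5625 × (+120) / 0.2590 = 67.50 / 0.2590 ≈ 260.618.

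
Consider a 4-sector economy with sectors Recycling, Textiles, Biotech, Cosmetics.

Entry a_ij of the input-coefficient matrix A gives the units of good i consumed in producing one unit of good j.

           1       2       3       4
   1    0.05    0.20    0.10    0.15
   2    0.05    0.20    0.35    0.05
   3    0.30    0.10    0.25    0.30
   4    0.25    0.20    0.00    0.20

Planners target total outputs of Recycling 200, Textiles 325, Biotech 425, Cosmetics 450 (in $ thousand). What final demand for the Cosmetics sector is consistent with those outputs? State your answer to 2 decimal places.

d_4 = 245.00

I − A =
  [   0.95    -0.20    -0.10    -0.15]
  [  -0.05     0.80    -0.35    -0.05]
  [  -0.30    -0.10     0.75    -0.30]
  [  -0.25    -0.20     0.00     0.80]
d = (I − A) x:
  d_1 = (+0.95)·200 + (-0.20)·325 + (-0.10)·425 + (-0.15)·450 = 15.00
  d_2 = (-0.05)·200 + (+0.80)·325 + (-0.35)·425 + (-0.05)·450 = 78.75
  d_3 = (-0.30)·200 + (-0.10)·325 + (+0.75)·425 + (-0.30)·450 = 91.25
  d_4 = (-0.25)·200 + (-0.20)·325 + (+0.00)·425 + (+0.80)·450 = 245.00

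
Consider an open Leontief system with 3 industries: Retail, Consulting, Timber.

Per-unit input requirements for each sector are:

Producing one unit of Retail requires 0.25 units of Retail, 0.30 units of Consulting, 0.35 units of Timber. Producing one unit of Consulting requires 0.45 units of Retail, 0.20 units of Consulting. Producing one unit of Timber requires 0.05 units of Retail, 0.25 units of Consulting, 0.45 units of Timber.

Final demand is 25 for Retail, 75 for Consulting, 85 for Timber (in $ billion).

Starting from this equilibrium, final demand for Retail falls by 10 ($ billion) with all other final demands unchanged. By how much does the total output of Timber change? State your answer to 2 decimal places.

Δx_3 = -13.84

I − A =
  [   0.75    -0.45    -0.05]
  [  -0.30     0.80    -0.25]
  [  -0.35     0.00     0.55]
Cofactors of I−A, C_ij = (−1)^(i+j)·(minor ij) (rows/columns in the sector order above):
  C_11 = (0.80)(0.55) − (-0.25)(0.00) = 0.4400
  C_12 = −[(-0.30)(0.55) − (-0.25)(-0.35)] = 0.2525
  C_13 = (-0.30)(0.00) − (0.80)(-0.35) = 0.2800
  C_21 = −[(-0.45)(0.55) − (-0.05)(0.00)] = 0.2475
  C_22 = (0.75)(0.55) − (-0.05)(-0.35) = 0.3950
  C_23 = −[(0.75)(0.00) − (-0.45)(-0.35)] = 0.1575
  C_31 = (-0.45)(-0.25) − (-0.05)(0.80) = 0.1525
  C_32 = −[(0.75)(-0.25) − (-0.05)(-0.30)] = 0.2025
  C_33 = (0.75)(0.80) − (-0.45)(-0.30) = 0.4650
det(I−A) = Σ_j (I−A)_1j·C_1j = (0.75)(0.4400) + (-0.45)(0.2525) + (-0.05)(0.2800) = 0.202375
adj(I−A) = Cᵀ =
  [ 0.4400   0.2475   0.1525]
  [ 0.2525   0.3950   0.2025]
  [ 0.2800   0.1575   0.4650]
(I − A)⁻¹ = adj(I−A) / det(I−A) ≈
  [   2.1742     1.2230     0.7536]
  [   1.2477     1.9518     1.0006]
  [   1.3836     0.7783     2.2977]
Δx = (I − A)⁻¹ Δd with Δd having -10 in the Retail component and 0 elsewhere.
So Δx_3 = L_31 · (-10), where L_31 = adj(I−A)_31 / det(I−A) = 0.2800 / 0.202375.
Δx_3 = 0.2800 × (-10) / 0.202375 = -2.80 / 0.202375 ≈ -13.84.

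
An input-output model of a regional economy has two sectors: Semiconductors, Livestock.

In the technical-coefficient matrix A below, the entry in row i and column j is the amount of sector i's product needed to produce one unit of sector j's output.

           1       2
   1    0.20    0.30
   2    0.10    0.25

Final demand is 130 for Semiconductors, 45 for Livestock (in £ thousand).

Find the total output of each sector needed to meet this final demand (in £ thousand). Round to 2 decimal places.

I − A =
  [   0.80    -0.30]
  [  -0.10     0.75]
det(I−A) = (0.80)(0.75) − (-0.30)(-0.10) = 0.5700
adj(I−A) = [[0.75, 0.30], [0.10, 0.80]]
(I − A)⁻¹ = adj(I−A) / det(I−A) ≈
  [   1.3158     0.5263]
  [   0.1754     1.4035]
x = (I − A)⁻¹ d = adj(I−A)·d / det(I−A), with det(I−A) = 0.5700:
  x_1 = (0.75·130 + 0.30·45) / 0.5700 = 111.00 / 0.5700 ≈ 194.74
  x_2 = (0.10·130 + 0.80·45) / 0.5700 = 49.00 / 0.5700 ≈ 85.96

x_1 = 194.74, x_2 = 85.96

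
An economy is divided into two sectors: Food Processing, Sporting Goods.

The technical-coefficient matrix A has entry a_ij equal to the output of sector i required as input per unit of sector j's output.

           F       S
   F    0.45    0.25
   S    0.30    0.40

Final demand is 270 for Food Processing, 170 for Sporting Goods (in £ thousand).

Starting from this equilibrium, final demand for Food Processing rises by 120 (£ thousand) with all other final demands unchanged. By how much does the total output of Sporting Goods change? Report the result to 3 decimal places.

Δx_S = 141.176

I − A =
  [   0.55    -0.25]
  [  -0.30     0.60]
det(I−A) = (0.55)(0.60) − (-0.25)(-0.30) = 0.2550
adj(I−A) = [[0.60, 0.25], [0.30, 0.55]]
(I − A)⁻¹ = adj(I−A) / det(I−A) ≈
  [   2.3529     0.9804]
  [   1.1765     2.1569]
Δx = (I − A)⁻¹ Δd with Δd having +120 in the Food Processing component and 0 elsewhere.
So Δx_S = L_SF · (+120), where L_SF = adj(I−A)_SF / det(I−A) = 0.30 / 0.2550.
Δx_S = 0.30 × (+120) / 0.2550 = 36.00 / 0.2550 ≈ 141.176.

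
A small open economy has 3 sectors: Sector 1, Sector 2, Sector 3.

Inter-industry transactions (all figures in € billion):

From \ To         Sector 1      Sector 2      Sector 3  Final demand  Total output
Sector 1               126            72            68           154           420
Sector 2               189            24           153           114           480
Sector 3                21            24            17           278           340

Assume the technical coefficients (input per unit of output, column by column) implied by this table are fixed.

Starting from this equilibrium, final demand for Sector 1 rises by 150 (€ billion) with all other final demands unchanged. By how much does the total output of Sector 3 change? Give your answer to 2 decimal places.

Technical coefficients a_ij = z_ij / X_j:
  a_11 = 126/420 = 0.30, a_21 = 189/420 = 0.45, a_31 = 21/420 = 0.05
  a_12 = 72/480 = 0.15, a_22 = 24/480 = 0.05, a_32 = 24/480 = 0.05
  a_13 = 68/340 = 0.20, a_23 = 153/340 = 0.45, a_33 = 17/340 = 0.05
I − A =
  [   0.70    -0.15    -0.20]
  [  -0.45     0.95    -0.45]
  [  -0.05    -0.05     0.95]
Cofactors of I−A, C_ij = (−1)^(i+j)·(minor ij) (rows/columns in the sector order above):
  C_11 = (0.95)(0.95) − (-0.45)(-0.05) = 0.8800
  C_12 = −[(-0.45)(0.95) − (-0.45)(-0.05)] = 0.4500
  C_13 = (-0.45)(-0.05) − (0.95)(-0.05) = 0.0700
  C_21 = −[(-0.15)(0.95) − (-0.20)(-0.05)] = 0.1525
  C_22 = (0.70)(0.95) − (-0.20)(-0.05) = 0.6550
  C_23 = −[(0.70)(-0.05) − (-0.15)(-0.05)] = 0.0425
  C_31 = (-0.15)(-0.45) − (-0.20)(0.95) = 0.2575
  C_32 = −[(0.70)(-0.45) − (-0.20)(-0.45)] = 0.4050
  C_33 = (0.70)(0.95) − (-0.15)(-0.45) = 0.5975
det(I−A) = Σ_j (I−A)_1j·C_1j = (0.70)(0.8800) + (-0.15)(0.4500) + (-0.20)(0.0700) = 0.5345
adj(I−A) = Cᵀ =
  [ 0.8800   0.1525   0.2575]
  [ 0.4500   0.6550   0.4050]
  [ 0.0700   0.0425   0.5975]
(I − A)⁻¹ = adj(I−A) / det(I−A) ≈
  [   1.6464     0.2853     0.4818]
  [   0.8419     1.2254     0.7577]
  [   0.1310     0.0795     1.1179]
Δx = (I − A)⁻¹ Δd with Δd having +150 in the Sector 1 component and 0 elsewhere.
So Δx_3 = L_31 · (+150), where L_31 = adj(I−A)_31 / det(I−A) = 0.0700 / 0.5345.
Δx_3 = 0.0700 × (+150) / 0.5345 = 10.50 / 0.5345 ≈ 19.64.

Δx_3 = 19.64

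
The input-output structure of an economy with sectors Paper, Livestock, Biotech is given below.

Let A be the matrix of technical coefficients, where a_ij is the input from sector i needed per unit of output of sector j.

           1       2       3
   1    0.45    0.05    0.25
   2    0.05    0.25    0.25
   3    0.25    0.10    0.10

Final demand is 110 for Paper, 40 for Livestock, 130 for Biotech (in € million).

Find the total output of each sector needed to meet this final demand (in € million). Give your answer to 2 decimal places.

x_1 = 329.93, x_2 = 159.95, x_3 = 253.87

I − A =
  [   0.55    -0.05    -0.25]
  [  -0.05     0.75    -0.25]
  [  -0.25    -0.10     0.90]
Cofactors of I−A, C_ij = (−1)^(i+j)·(minor ij) (rows/columns in the sector order above):
  C_11 = (0.75)(0.90) − (-0.25)(-0.10) = 0.6500
  C_12 = −[(-0.05)(0.90) − (-0.25)(-0.25)] = 0.1075
  C_13 = (-0.05)(-0.10) − (0.75)(-0.25) = 0.1925
  C_21 = −[(-0.05)(0.90) − (-0.25)(-0.10)] = 0.0700
  C_22 = (0.55)(0.90) − (-0.25)(-0.25) = 0.4325
  C_23 = −[(0.55)(-0.10) − (-0.05)(-0.25)] = 0.0675
  C_31 = (-0.05)(-0.25) − (-0.25)(0.75) = 0.2000
  C_32 = −[(0.55)(-0.25) − (-0.25)(-0.05)] = 0.1500
  C_33 = (0.55)(0.75) − (-0.05)(-0.05) = 0.4100
det(I−A) = Σ_j (I−A)_1j·C_1j = (0.55)(0.6500) + (-0.05)(0.1075) + (-0.25)(0.1925) = 0.3040
adj(I−A) = Cᵀ =
  [ 0.6500   0.0700   0.2000]
  [ 0.1075   0.4325   0.1500]
  [ 0.1925   0.0675   0.4100]
(I − A)⁻¹ = adj(I−A) / det(I−A) ≈
  [   2.1382     0.2303     0.6579]
  [   0.3536     1.4227     0.4934]
  [   0.6332     0.2220     1.3487]
x = (I − A)⁻¹ d = adj(I−A)·d / det(I−A), with det(I−A) = 0.3040:
  x_1 = (0.6500·110 + 0.0700·40 + 0.2000·130) / 0.3040 = 100.30 / 0.3040 ≈ 329.93
  x_2 = (0.1075·110 + 0.4325·40 + 0.1500·130) / 0.3040 = 48.625 / 0.3040 ≈ 159.95
  x_3 = (0.1925·110 + 0.0675·40 + 0.4100·130) / 0.3040 = 77.175 / 0.3040 ≈ 253.87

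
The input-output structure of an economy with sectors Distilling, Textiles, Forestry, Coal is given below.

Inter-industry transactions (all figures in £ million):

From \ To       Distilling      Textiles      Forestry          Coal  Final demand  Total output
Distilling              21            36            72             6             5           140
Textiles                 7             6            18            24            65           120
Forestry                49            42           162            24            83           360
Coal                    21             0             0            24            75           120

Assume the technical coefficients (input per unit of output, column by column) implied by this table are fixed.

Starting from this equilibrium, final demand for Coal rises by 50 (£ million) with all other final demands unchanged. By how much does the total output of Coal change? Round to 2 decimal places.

Δx_4 = 66.59

Technical coefficients a_ij = z_ij / X_j:
  a_11 = 21/140 = 0.15, a_21 = 7/140 = 0.05, a_31 = 49/140 = 0.35, a_41 = 21/140 = 0.15
  a_12 = 36/120 = 0.30, a_22 = 6/120 = 0.05, a_32 = 42/120 = 0.35, a_42 = 0/120 = 0.00
  a_13 = 72/360 = 0.20, a_23 = 18/360 = 0.05, a_33 = 162/360 = 0.45, a_43 = 0/360 = 0.00
  a_14 = 6/120 = 0.05, a_24 = 24/120 = 0.20, a_34 = 24/120 = 0.20, a_44 = 24/120 = 0.20
I − A =
  [   0.85    -0.30    -0.20    -0.05]
  [  -0.05     0.95    -0.05    -0.20]
  [  -0.35    -0.35     0.55    -0.20]
  [  -0.15     0.00     0.00     0.80]
Compute the cofactors C_ij = (−1)^(i+j)·(3×3 minor ij) of I−A; the adjugate is their transpose:
adj(I−A) = Cᵀ =
  [ 0.404000   0.188000   0.164000   0.113250]
  [ 0.054000   0.307875   0.047625   0.092250]
  [ 0.319000   0.328375   0.617875   0.256500]
  [ 0.075750   0.035250   0.030750   0.345750]
det(I−A) = Σ_j (I−A)_1j·C_1j = (0.85)(0.404000) + (-0.30)(0.054000) + (-0.20)(0.319000) + (-0.05)(0.075750) = 0.2596125
(I − A)⁻¹ = adj(I−A) / det(I−A) ≈
  [   1.5562     0.7242     0.6317     0.4362]
  [   0.2080     1.1859     0.1834     0.3553]
  [   1.2288     1.2649     2.3800     0.9880]
  [   0.2918     0.1358     0.1184     1.3318]
Δx = (I − A)⁻¹ Δd with Δd having +50 in the Coal component and 0 elsewhere.
So Δx_4 = L_44 · (+50), where L_44 = adj(I−A)_44 / det(I−A) = 0.345750 / 0.2596125.
Δx_4 = 0.345750 × (+50) / 0.2596125 = 17.2875 / 0.2596125 ≈ 66.59.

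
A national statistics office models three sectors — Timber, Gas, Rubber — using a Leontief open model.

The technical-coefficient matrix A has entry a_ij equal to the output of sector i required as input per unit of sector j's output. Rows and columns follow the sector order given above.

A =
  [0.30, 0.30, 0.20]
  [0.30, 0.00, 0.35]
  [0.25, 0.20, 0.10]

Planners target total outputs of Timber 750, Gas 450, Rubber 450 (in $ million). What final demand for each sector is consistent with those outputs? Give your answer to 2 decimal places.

I − A =
  [   0.70    -0.30    -0.20]
  [  -0.30     1.00    -0.35]
  [  -0.25    -0.20     0.90]
d = (I − A) x:
  d_1 = (+0.70)·750 + (-0.30)·450 + (-0.20)·450 = 300.00
  d_2 = (-0.30)·750 + (+1.00)·450 + (-0.35)·450 = 67.50
  d_3 = (-0.25)·750 + (-0.20)·450 + (+0.90)·450 = 127.50

d_1 = 300.00, d_2 = 67.50, d_3 = 127.50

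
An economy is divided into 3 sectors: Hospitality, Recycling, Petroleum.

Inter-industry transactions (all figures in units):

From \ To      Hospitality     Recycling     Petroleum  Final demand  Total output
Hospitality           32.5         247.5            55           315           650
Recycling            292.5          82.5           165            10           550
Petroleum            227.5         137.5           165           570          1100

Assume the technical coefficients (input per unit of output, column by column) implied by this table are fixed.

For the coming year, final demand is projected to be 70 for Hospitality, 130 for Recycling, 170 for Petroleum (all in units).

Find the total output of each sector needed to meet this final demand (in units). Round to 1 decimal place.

x_H = 271.6, x_R = 371.0, x_P = 420.9

Technical coefficients a_ij = z_ij / X_j:
  a_HH = 32.5/650 = 0.05, a_RH = 292.5/650 = 0.45, a_PH = 227.5/650 = 0.35
  a_HR = 247.5/550 = 0.45, a_RR = 82.5/550 = 0.15, a_PR = 137.5/550 = 0.25
  a_HP = 55/1100 = 0.05, a_RP = 165/1100 = 0.15, a_PP = 165/1100 = 0.15
I − A =
  [   0.95    -0.45    -0.05]
  [  -0.45     0.85    -0.15]
  [  -0.35    -0.25     0.85]
Cofactors of I−A, C_ij = (−1)^(i+j)·(minor ij) (rows/columns in the sector order above):
  C_11 = (0.85)(0.85) − (-0.15)(-0.25) = 0.6850
  C_12 = −[(-0.45)(0.85) − (-0.15)(-0.35)] = 0.4350
  C_13 = (-0.45)(-0.25) − (0.85)(-0.35) = 0.4100
  C_21 = −[(-0.45)(0.85) − (-0.05)(-0.25)] = 0.3950
  C_22 = (0.95)(0.85) − (-0.05)(-0.35) = 0.7900
  C_23 = −[(0.95)(-0.25) − (-0.45)(-0.35)] = 0.3950
  C_31 = (-0.45)(-0.15) − (-0.05)(0.85) = 0.1100
  C_32 = −[(0.95)(-0.15) − (-0.05)(-0.45)] = 0.1650
  C_33 = (0.95)(0.85) − (-0.45)(-0.45) = 0.6050
det(I−A) = Σ_j (I−A)_1j·C_1j = (0.95)(0.6850) + (-0.45)(0.4350) + (-0.05)(0.4100) = 0.4345
adj(I−A) = Cᵀ =
  [ 0.6850   0.3950   0.1100]
  [ 0.4350   0.7900   0.1650]
  [ 0.4100   0.3950   0.6050]
(I − A)⁻¹ = adj(I−A) / det(I−A) ≈
  [   1.5765     0.9091     0.2532]
  [   1.0012     1.8182     0.3797]
  [   0.9436     0.9091     1.3924]
x = (I − A)⁻¹ d = adj(I−A)·d / det(I−A), with det(I−A) = 0.4345:
  x_H = (0.6850·70 + 0.3950·130 + 0.1100·170) / 0.4345 = 118.00 / 0.4345 ≈ 271.6
  x_R = (0.4350·70 + 0.7900·130 + 0.1650·170) / 0.4345 = 161.20 / 0.4345 ≈ 371.0
  x_P = (0.4100·70 + 0.3950·130 + 0.6050·170) / 0.4345 = 182.90 / 0.4345 ≈ 420.9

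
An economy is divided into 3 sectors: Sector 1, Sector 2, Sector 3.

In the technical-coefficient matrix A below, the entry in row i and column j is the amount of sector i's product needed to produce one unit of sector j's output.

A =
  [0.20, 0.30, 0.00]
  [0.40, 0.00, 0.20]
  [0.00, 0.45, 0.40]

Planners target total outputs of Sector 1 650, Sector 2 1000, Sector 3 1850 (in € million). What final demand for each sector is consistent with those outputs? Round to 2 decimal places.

I − A =
  [   0.80    -0.30     0.00]
  [  -0.40     1.00    -0.20]
  [   0.00    -0.45     0.60]
d = (I − A) x:
  d_1 = (+0.80)·650 + (-0.30)·1000 + (+0.00)·1850 = 220.00
  d_2 = (-0.40)·650 + (+1.00)·1000 + (-0.20)·1850 = 370.00
  d_3 = (+0.00)·650 + (-0.45)·1000 + (+0.60)·1850 = 660.00

d_1 = 220.00, d_2 = 370.00, d_3 = 660.00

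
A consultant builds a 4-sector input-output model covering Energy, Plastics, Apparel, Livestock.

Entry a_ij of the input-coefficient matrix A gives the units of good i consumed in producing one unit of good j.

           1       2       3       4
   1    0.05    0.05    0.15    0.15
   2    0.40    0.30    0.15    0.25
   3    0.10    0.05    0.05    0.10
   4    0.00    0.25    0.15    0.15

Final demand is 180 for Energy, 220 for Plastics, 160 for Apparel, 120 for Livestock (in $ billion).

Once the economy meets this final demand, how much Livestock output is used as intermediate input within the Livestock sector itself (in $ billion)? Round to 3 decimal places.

z_44 = 59.939

I − A =
  [   0.95    -0.05    -0.15    -0.15]
  [  -0.40     0.70    -0.15    -0.25]
  [  -0.10    -0.05     0.95    -0.10]
  [   0.00    -0.25    -0.15     0.85]
Compute the cofactors C_ij = (−1)^(i+j)·(3×3 minor ij) of I−A; the adjugate is their transpose:
adj(I−A) = Cᵀ =
  [ 0.483375   0.086500   0.109500   0.123625]
  [ 0.333500   0.737875   0.216750   0.301375]
  [ 0.080250   0.072125   0.473875   0.091125]
  [ 0.112250   0.229750   0.147375   0.591375]
det(I−A) = Σ_j (I−A)_1j·C_1j = (0.95)(0.483375) + (-0.05)(0.333500) + (-0.15)(0.080250) + (-0.15)(0.112250) = 0.41365625
(I − A)⁻¹ = adj(I−A) / det(I−A) ≈
  [   1.1685     0.2091     0.2647     0.2989]
  [   0.8062     1.7838     0.5240     0.7286]
  [   0.1940     0.1744     1.1456     0.2203]
  [   0.2714     0.5554     0.3563     1.4296]
First solve x = (I − A)⁻¹ d = adj(I−A)·d / det(I−A); in particular x_4 = (0.112250·180 + 0.229750·220 + 0.147375·160 + 0.591375·120) / 0.41365625 = 165.295 / 0.41365625 ≈ 399.59507.
Intermediate flow from 4 to 4: z_44 = a_44 · x_4 = 0.15 × 165.295 / 0.41365625 = 24.79425 / 0.41365625 ≈ 59.939.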